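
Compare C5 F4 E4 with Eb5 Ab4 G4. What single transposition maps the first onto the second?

up a minor third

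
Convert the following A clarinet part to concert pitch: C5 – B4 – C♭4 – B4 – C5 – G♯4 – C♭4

A4 G#4 Ab3 G#4 A4 E#4 Ab3

Written C4 on the A clarinet sounds as A3, a minor third lower; apply that shift to every note.
C5 gives A4
B4 gives G#4
Cb4 gives Ab3
B4 gives G#4
C5 gives A4
G#4 gives E#4
Cb4 gives Ab3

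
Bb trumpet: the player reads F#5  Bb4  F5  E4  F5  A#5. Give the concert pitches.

Written C4 on the Bb trumpet sounds as Bb3, a major second lower; apply that shift to every note.
F#5 -> E5
Bb4 -> Ab4
F5 -> Eb5
E4 -> D4
F5 -> Eb5
A#5 -> G#5

E5 Ab4 Eb5 D4 Eb5 G#5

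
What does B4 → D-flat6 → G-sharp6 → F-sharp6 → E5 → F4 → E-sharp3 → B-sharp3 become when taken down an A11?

B4 gives F3
Db6 gives Abb4
G#6 gives D5
F#6 gives C5
E5 gives Bb3
F4 gives Cb3
E#3 gives B1
B#3 gives F#2

F3 Abb4 D5 C5 Bb3 Cb3 B1 F#2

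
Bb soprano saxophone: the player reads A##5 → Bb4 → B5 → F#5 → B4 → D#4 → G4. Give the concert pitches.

The Bb soprano saxophone sounds a major second below written, so transpose each written note down a major second.
A##5 -> G##5
Bb4 -> Ab4
B5 -> A5
F#5 -> E5
B4 -> A4
D#4 -> C#4
G4 -> F4

G##5 Ab4 A5 E5 A4 C#4 F4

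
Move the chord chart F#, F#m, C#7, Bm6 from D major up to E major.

G# G#m D#7 C#m6

D major up to E major is a major second; each chord root moves by that interval while the quality stays the same.
F#: root F# up a major second → G#, giving G#.
F#m: root F# up a major second → G#, giving G#m.
C#7: root C# up a major second → D#, giving D#7.
Bm6: root B up a major second → C#, giving C#m6.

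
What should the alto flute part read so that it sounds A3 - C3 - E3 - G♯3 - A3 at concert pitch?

Written C4 sounds as G3 on the alto flute, so concert pitches are written a perfect fourth up.
A3 to D4
C3 to F3
E3 to A3
G#3 to C#4
A3 to D4

D4 F3 A3 C#4 D4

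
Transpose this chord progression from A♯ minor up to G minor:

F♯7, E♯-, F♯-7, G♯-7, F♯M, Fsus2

Eb7 D- Eb-7 F-7 EbM Ebbsus2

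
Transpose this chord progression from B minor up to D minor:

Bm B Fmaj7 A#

Dm D Abmaj7 C#

B minor up to D minor is a minor third; each chord root moves by that interval while the quality stays the same.
Bm: root B up a minor third → D, giving Dm.
B: root B up a minor third → D, giving D.
Fmaj7: root F up a minor third → Ab, giving Abmaj7.
A#: root A# up a minor third → C#, giving C#.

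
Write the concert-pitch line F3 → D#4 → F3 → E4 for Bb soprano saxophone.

G3 E#4 G3 F#4

The Bb soprano saxophone sounds a major second below written, so the written part must be a major second above concert — transpose each note up.
F3 gives G3
D#4 gives E#4
F3 gives G3
E4 gives F#4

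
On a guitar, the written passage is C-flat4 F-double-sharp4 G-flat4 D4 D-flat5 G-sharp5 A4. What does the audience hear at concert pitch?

Cb3 F##3 Gb3 D3 Db4 G#4 A3

The guitar sounds a perfect octave below written, so transpose each written note down a perfect octave.
Cb4 → Cb3
F##4 → F##3
Gb4 → Gb3
D4 → D3
Db5 → Db4
G#5 → G#4
A4 → A3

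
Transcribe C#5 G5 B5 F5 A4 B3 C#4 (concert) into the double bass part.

The double bass sounds a perfect octave below written, so the written part must be a perfect octave above concert — transpose each note up.
C#5 → C#6
G5 → G6
B5 → B6
F5 → F6
A4 → A5
B3 → B4
C#4 → C#5

C#6 G6 B6 F6 A5 B4 C#5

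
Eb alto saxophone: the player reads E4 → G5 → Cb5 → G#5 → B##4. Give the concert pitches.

The Eb alto saxophone sounds a major sixth below written, so transpose each written note down a major sixth.
E4 gives G3
G5 gives Bb4
Cb5 gives Ebb4
G#5 gives B4
B##4 gives D##4

G3 Bb4 Ebb4 B4 D##4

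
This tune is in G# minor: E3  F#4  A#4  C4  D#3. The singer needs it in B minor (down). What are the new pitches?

G2 A3 C#4 Eb3 F#2

G# minor to B minor down is a major sixth, so every note moves down by that interval.
E3 to G2
F#4 to A3
A#4 to C#4
C4 to Eb3
D#3 to F#2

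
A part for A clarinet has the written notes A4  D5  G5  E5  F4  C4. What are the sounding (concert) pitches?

Written C4 on the A clarinet sounds as A3, a minor third lower; apply that shift to every note.
A4 becomes F#4
D5 becomes B4
G5 becomes E5
E5 becomes C#5
F4 becomes D4
C4 becomes A3

F#4 B4 E5 C#5 D4 A3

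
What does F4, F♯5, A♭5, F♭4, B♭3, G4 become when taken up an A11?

An augmented eleventh up from F4 gives B5.
F#5: an eleventh up reaches B, and 18 semitones makes it B#6.
Ab5 up an augmented eleventh is D7.
Fb4 up an augmented eleventh is Bb5.
Bb3: an eleventh up reaches E, and 18 semitones makes it E5.
G4 up an augmented eleventh is C#6.

B5 B#6 D7 Bb5 E5 C#6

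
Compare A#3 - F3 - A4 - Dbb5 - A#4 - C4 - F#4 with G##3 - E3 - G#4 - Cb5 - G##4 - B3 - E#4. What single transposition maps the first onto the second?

down a minor second

Take the first pair: A#3 → G##3. A to G spans 2 letter names, so the interval is some kind of second.
G##3 to A#3 is 1 semitone, which makes it a minor second; the second version is lower, so the direction is down.
Checking another pair — F#4 → E#4 — gives the same interval.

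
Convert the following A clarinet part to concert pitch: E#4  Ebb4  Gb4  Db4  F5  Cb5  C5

C##4 Cb4 Eb4 Bb3 D5 Ab4 A4

Written C4 on the A clarinet sounds as A3, a minor third lower; apply that shift to every note.
E#4 → C##4
Ebb4 → Cb4
Gb4 → Eb4
Db4 → Bb3
F5 → D5
Cb5 → Ab4
C5 → A4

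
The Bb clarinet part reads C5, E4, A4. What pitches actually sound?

Written C4 on the Bb clarinet sounds as Bb3, a major second lower; apply that shift to every note.
C5 → Bb4
E4 → D4
A4 → G4

Bb4 D4 G4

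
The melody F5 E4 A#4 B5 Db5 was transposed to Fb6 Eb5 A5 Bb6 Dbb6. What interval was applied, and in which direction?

up a diminished octave

From F5 to Fb6 is 8 letter names — an octave of some quality.
F5 to Fb6 is 11 semitones, which makes it a diminished octave; the second version is higher, so the direction is up.
Checking another pair — Db5 → Dbb6 — gives the same interval.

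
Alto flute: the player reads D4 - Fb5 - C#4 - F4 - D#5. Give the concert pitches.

A3 Cb5 G#3 C4 A#4

The alto flute sounds a perfect fourth below written, so transpose each written note down a perfect fourth.
D4 -> A3
Fb5 -> Cb5
C#4 -> G#3
F4 -> C4
D#5 -> A#4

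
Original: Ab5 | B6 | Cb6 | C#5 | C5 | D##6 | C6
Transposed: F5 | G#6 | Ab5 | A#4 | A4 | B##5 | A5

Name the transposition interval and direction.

down a minor third

From Ab5 to F5 is 3 letter names — a third of some quality.
F5 to Ab5 is 3 semitones, which makes it a minor third; the second version is lower, so the direction is down.
Checking another pair — C6 → A5 — gives the same interval.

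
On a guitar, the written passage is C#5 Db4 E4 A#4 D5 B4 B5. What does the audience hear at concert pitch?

C#4 Db3 E3 A#3 D4 B3 B4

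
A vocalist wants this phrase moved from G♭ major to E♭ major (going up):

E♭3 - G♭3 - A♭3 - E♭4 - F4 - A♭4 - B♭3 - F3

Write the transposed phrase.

C4 Eb4 F4 C5 D5 F5 G4 D4

G♭ major to E♭ major up is a major sixth, so every note moves up by that interval.
Eb3 → C4
Gb3 → Eb4
Ab3 → F4
Eb4 → C5
F4 → D5
Ab4 → F5
Bb3 → G4
F3 → D4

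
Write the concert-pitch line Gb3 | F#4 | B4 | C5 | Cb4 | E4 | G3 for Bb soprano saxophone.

Ab3 G#4 C#5 D5 Db4 F#4 A3

The Bb soprano saxophone sounds a major second below written, so the written part must be a major second above concert — transpose each note up.
Gb3 -> Ab3
F#4 -> G#4
B4 -> C#5
C5 -> D5
Cb4 -> Db4
E4 -> F#4
G3 -> A3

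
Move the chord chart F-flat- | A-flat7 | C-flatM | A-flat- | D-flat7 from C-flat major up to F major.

C-flat major up to F major is an augmented fourth; each chord root moves by that interval while the quality stays the same.
F-flat-: root F-flat up an augmented fourth → Bb, giving Bb-.
A-flat7: root A-flat up an augmented fourth → D, giving D7.
C-flatM: root C-flat up an augmented fourth → F, giving FM.
A-flat-: root A-flat up an augmented fourth → D, giving D-.
D-flat7: root D-flat up an augmented fourth → G, giving G7.

Bb- D7 FM D- G7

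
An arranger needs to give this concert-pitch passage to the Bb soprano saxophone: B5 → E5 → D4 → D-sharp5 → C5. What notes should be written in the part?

Written C4 sounds as Bb3 on the Bb soprano saxophone, so concert pitches are written a major second up.
B5 becomes C#6
E5 becomes F#5
D4 becomes E4
D#5 becomes E#5
C5 becomes D5

C#6 F#5 E4 E#5 D5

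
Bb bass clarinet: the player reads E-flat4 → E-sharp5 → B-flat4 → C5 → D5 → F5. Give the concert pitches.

Db3 D#4 Ab3 Bb3 C4 Eb4

The Bb bass clarinet sounds a major ninth below written, so transpose each written note down a major ninth.
Eb4 -> Db3
E#5 -> D#4
Bb4 -> Ab3
C5 -> Bb3
D5 -> C4
F5 -> Eb4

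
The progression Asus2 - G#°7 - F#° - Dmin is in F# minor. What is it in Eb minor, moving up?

Gbsus2 F°7 Eb° Cbmin

F# minor up to Eb minor is a diminished seventh; each chord root moves by that interval while the quality stays the same.
Asus2: root A up a diminished seventh → Gb, giving Gbsus2.
G#°7: root G# up a diminished seventh → F, giving F°7.
F#°: root F# up a diminished seventh → Eb, giving Eb°.
Dmin: root D up a diminished seventh → Cb, giving Cbmin.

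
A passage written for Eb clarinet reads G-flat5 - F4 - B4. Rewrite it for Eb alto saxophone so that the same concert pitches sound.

First find concert pitch: the Eb clarinet sounds a minor third above written, so G-flat5 F4 B4 sounds Bbb5 Ab4 D5.
Then write for Eb alto saxophone: it sounds a major sixth below written, so the part must be a major sixth above concert.
Bbb5 → Gb6
Ab4 → F5
D5 → B5

Gb6 F5 B5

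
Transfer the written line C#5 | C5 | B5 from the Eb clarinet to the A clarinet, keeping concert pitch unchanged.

First find concert pitch: the Eb clarinet sounds a minor third above written, so C#5 C5 B5 sounds E5 Eb5 D6.
Then write for A clarinet: it sounds a minor third below written, so the part must be a minor third above concert.
E5 → G5
Eb5 → Gb5
D6 → F6

G5 Gb5 F6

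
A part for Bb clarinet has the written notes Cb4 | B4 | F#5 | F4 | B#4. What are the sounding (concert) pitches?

Bbb3 A4 E5 Eb4 A#4

The Bb clarinet sounds a major second below written, so transpose each written note down a major second.
Cb4 to Bbb3
B4 to A4
F#5 to E5
F4 to Eb4
B#4 to A#4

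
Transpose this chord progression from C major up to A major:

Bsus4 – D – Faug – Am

C major up to A major is a major sixth; each chord root moves by that interval while the quality stays the same.
Bsus4: root B up a major sixth → G#, giving G#sus4.
D: root D up a major sixth → B, giving B.
Faug: root F up a major sixth → D, giving Daug.
Am: root A up a major sixth → F#, giving F#m.

G#sus4 B Daug F#m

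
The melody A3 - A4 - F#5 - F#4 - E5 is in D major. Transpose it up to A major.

D major to A major up is a perfect fifth, so every note moves up by that interval.
A3 → E4
A4 → E5
F#5 → C#6
F#4 → C#5
E5 → B5

E4 E5 C#6 C#5 B5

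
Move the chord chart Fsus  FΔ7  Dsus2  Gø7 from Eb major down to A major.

Bsus BΔ7 G#sus2 C#ø7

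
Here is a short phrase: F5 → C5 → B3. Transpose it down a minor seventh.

G4 D4 C#3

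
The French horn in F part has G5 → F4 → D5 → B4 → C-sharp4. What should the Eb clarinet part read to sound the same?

First find concert pitch: the French horn in F sounds a perfect fifth below written, so G5 F4 D5 B4 C-sharp4 sounds C5 Bb3 G4 E4 F#3.
Then write for Eb clarinet: it sounds a minor third above written, so the part must be a minor third below concert.
C5 → A4
Bb3 → G3
G4 → E4
E4 → C#4
F#3 → D#3

A4 G3 E4 C#4 D#3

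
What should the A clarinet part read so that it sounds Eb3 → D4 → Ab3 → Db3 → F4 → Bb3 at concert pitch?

The A clarinet sounds a minor third below written, so the written part must be a minor third above concert — transpose each note up.
Eb3 becomes Gb3
D4 becomes F4
Ab3 becomes Cb4
Db3 becomes Fb3
F4 becomes Ab4
Bb3 becomes Db4

Gb3 F4 Cb4 Fb3 Ab4 Db4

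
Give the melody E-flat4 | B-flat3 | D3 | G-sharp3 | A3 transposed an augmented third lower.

Cbb4 Gbb3 Bbb2 Eb3 Fb3

Eb4 → Cbb4
Bb3 → Gbb3
D3 → Bbb2
G#3 → Eb3
A3 → Fb3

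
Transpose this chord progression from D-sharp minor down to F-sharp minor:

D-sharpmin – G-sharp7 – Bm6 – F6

D-sharp minor down to F-sharp minor is a major sixth; each chord root moves by that interval while the quality stays the same.
D-sharpmin: root D-sharp down a major sixth → F#, giving F#min.
G-sharp7: root G-sharp down a major sixth → B, giving B7.
Bm6: root B down a major sixth → D, giving Dm6.
F6: root F down a major sixth → Ab, giving Ab6.

F#min B7 Dm6 Ab6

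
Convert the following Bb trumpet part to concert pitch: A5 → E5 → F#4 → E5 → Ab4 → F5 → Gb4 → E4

G5 D5 E4 D5 Gb4 Eb5 Fb4 D4

The Bb trumpet sounds a major second below written, so transpose each written note down a major second.
A5 becomes G5
E5 becomes D5
F#4 becomes E4
E5 becomes D5
Ab4 becomes Gb4
F5 becomes Eb5
Gb4 becomes Fb4
E4 becomes D4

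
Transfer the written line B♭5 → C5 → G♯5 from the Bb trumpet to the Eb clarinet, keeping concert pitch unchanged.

F5 G4 D#5

First find concert pitch: the Bb trumpet sounds a major second below written, so B♭5 C5 G♯5 sounds Ab5 Bb4 F#5.
Then write for Eb clarinet: it sounds a minor third above written, so the part must be a minor third below concert.
Ab5 → F5
Bb4 → G4
F#5 → D#5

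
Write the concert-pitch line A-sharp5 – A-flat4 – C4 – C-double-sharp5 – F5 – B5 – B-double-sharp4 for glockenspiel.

Written C4 sounds as C6 on the glockenspiel, so concert pitches are written a perfect fifteenth down.
A#5 → A#3
Ab4 → Ab2
C4 → C2
C##5 → C##3
F5 → F3
B5 → B3
B##4 → B##2

A#3 Ab2 C2 C##3 F3 B3 B##2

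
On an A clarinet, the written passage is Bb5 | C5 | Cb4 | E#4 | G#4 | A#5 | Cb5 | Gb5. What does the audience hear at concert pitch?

G5 A4 Ab3 C##4 E#4 F##5 Ab4 Eb5

The A clarinet sounds a minor third below written, so transpose each written note down a minor third.
Bb5 to G5
C5 to A4
Cb4 to Ab3
E#4 to C##4
G#4 to E#4
A#5 to F##5
Cb5 to Ab4
Gb5 to Eb5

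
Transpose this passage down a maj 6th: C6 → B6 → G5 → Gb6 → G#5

Eb5 D6 Bb4 Bbb5 B4

C6 to Eb5
B6 to D6
G5 to Bb4
Gb6 to Bbb5
G#5 to B4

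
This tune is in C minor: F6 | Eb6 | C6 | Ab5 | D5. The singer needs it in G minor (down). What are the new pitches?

C minor to G minor down is a perfect fourth, so every note moves down by that interval.
F6 becomes C6
Eb6 becomes Bb5
C6 becomes G5
Ab5 becomes Eb5
D5 becomes A4

C6 Bb5 G5 Eb5 A4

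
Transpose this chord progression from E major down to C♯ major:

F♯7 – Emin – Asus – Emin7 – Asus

D#7 C#min F#sus C#min7 F#sus

E major down to C♯ major is a minor third; each chord root moves by that interval while the quality stays the same.
F♯7: root F♯ down a minor third → D#, giving D#7.
Emin: root E down a minor third → C#, giving C#min.
Asus: root A down a minor third → F#, giving F#sus.
Emin7: root E down a minor third → C#, giving C#min7.
Asus: root A down a minor third → F#, giving F#sus.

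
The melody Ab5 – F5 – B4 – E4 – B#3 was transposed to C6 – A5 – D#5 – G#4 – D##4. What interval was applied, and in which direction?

Take the first pair: Ab5 → C6. A to C spans 3 letter names, so the interval is some kind of third.
Ab5 to C6 is 4 semitones, which makes it a major third; the second version is higher, so the direction is up.
Checking another pair — B#3 → D##4 — gives the same interval.

up a major third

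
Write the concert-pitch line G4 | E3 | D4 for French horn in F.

The French horn in F sounds a perfect fifth below written, so the written part must be a perfect fifth above concert — transpose each note up.
G4 → D5
E3 → B3
D4 → A4

D5 B3 A4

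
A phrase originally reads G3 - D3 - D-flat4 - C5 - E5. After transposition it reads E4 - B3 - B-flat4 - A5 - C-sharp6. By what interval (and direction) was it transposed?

up a major sixth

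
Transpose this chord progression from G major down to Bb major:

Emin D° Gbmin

G major down to Bb major is a major sixth; each chord root moves by that interval while the quality stays the same.
Emin: root E down a major sixth → G, giving Gmin.
D°: root D down a major sixth → F, giving F°.
Gbmin: root Gb down a major sixth → Bbb, giving Bbbmin.

Gmin F° Bbbmin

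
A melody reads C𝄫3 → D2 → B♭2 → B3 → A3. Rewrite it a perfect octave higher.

Cbb3 becomes Cbb4
D2 becomes D3
Bb2 becomes Bb3
B3 becomes B4
A3 becomes A4

Cbb4 D3 Bb3 B4 A4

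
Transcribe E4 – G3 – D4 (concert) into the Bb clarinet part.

Written C4 sounds as Bb3 on the Bb clarinet, so concert pitches are written a major second up.
E4 to F#4
G3 to A3
D4 to E4

F#4 A3 E4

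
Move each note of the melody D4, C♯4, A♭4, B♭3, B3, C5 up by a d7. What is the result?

D4 → Cb5
C#4 → Bb4
Ab4 → Gbb5
Bb3 → Abb4
B3 → Ab4
C5 → Bbb5

Cb5 Bb4 Gbb5 Abb4 Ab4 Bbb5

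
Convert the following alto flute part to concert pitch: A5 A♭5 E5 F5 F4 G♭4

E5 Eb5 B4 C5 C4 Db4

Written C4 on the alto flute sounds as G3, a perfect fourth lower; apply that shift to every note.
A5 becomes E5
Ab5 becomes Eb5
E5 becomes B4
F5 becomes C5
F4 becomes C4
Gb4 becomes Db4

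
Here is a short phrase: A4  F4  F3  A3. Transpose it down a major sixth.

A major sixth down from A4 gives C4.
F4 down a major sixth is Ab3.
A major sixth down from F3 gives Ab2.
A3 down a major sixth is C3.

C4 Ab3 Ab2 C3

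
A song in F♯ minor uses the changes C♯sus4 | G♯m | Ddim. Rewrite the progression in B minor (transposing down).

F#sus4 C#m Gdim

F♯ minor down to B minor is a perfect fifth; each chord root moves by that interval while the quality stays the same.
C♯sus4: root C♯ down a perfect fifth → F#, giving F#sus4.
G♯m: root G♯ down a perfect fifth → C#, giving C#m.
Ddim: root D down a perfect fifth → G, giving Gdim.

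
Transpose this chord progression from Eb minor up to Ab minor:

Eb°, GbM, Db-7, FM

Eb minor up to Ab minor is a perfect fourth; each chord root moves by that interval while the quality stays the same.
Eb°: root Eb up a perfect fourth → Ab, giving Ab°.
GbM: root Gb up a perfect fourth → Cb, giving CbM.
Db-7: root Db up a perfect fourth → Gb, giving Gb-7.
FM: root F up a perfect fourth → Bb, giving BbM.

Ab° CbM Gb-7 BbM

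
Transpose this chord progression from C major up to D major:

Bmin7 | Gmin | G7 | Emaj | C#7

C major up to D major is a major second; each chord root moves by that interval while the quality stays the same.
Bmin7: root B up a major second → C#, giving C#min7.
Gmin: root G up a major second → A, giving Amin.
G7: root G up a major second → A, giving A7.
Emaj: root E up a major second → F#, giving F#maj.
C#7: root C# up a major second → D#, giving D#7.

C#min7 Amin A7 F#maj D#7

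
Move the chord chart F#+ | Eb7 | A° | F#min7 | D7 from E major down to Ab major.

Bb+ Abb7 Db° Bbmin7 Gb7

E major down to Ab major is an augmented fifth; each chord root moves by that interval while the quality stays the same.
F#+: root F# down an augmented fifth → Bb, giving Bb+.
Eb7: root Eb down an augmented fifth → Abb, giving Abb7.
A°: root A down an augmented fifth → Db, giving Db°.
F#min7: root F# down an augmented fifth → Bb, giving Bbmin7.
D7: root D down an augmented fifth → Gb, giving Gb7.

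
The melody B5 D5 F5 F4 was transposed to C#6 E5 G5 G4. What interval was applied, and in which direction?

up a major second

Take the first pair: B5 → C#6. B to C spans 2 letter names, so the interval is some kind of second.
B5 to C#6 is 2 semitones, which makes it a major second; the second version is higher, so the direction is up.
Checking another pair — F4 → G4 — gives the same interval.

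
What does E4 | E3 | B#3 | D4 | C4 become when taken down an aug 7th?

Fb3 Fb2 C3 Ebb3 Dbb3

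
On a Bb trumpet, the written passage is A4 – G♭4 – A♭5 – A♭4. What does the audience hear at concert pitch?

G4 Fb4 Gb5 Gb4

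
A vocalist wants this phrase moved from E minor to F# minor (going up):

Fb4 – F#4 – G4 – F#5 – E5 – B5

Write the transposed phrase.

E minor to F# minor up is a major second, so every note moves up by that interval.
Fb4 becomes Gb4
F#4 becomes G#4
G4 becomes A4
F#5 becomes G#5
E5 becomes F#5
B5 becomes C#6

Gb4 G#4 A4 G#5 F#5 C#6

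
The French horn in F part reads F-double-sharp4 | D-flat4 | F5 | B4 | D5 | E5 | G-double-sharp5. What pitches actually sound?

Written C4 on the French horn in F sounds as F3, a perfect fifth lower; apply that shift to every note.
F##4 -> B#3
Db4 -> Gb3
F5 -> Bb4
B4 -> E4
D5 -> G4
E5 -> A4
G##5 -> C##5

B#3 Gb3 Bb4 E4 G4 A4 C##5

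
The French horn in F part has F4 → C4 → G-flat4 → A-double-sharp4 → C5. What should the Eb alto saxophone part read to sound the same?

G4 D4 Ab4 B##4 D5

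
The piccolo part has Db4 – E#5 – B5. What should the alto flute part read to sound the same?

First find concert pitch: the piccolo sounds a perfect octave above written, so Db4 E#5 B5 sounds Db5 E#6 B6.
Then write for alto flute: it sounds a perfect fourth below written, so the part must be a perfect fourth above concert.
Db5 → Gb5
E#6 → A#6
B6 → E7

Gb5 A#6 E7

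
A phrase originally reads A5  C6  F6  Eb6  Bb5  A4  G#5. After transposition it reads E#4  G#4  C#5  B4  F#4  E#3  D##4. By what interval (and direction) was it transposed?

From A5 to E#4 is 11 letter names — an eleventh of some quality.
E#4 to A5 is 16 semitones, which makes it a diminished eleventh; the second version is lower, so the direction is down.
Checking another pair — G#5 → D##4 — gives the same interval.

down a diminished eleventh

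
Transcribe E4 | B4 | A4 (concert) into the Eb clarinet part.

C#4 G#4 F#4

The Eb clarinet sounds a minor third above written, so the written part must be a minor third below concert — transpose each note down.
E4 to C#4
B4 to G#4
A4 to F#4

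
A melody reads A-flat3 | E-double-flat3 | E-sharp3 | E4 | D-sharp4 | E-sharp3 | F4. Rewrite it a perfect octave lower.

A perfect octave down from Ab3 gives Ab2.
Ebb3: an octave down reaches E, and 12 semitones makes it Ebb2.
E#3 down a perfect octave is E#2.
A perfect octave down from E4 gives E3.
D#4: an octave down reaches D, and 12 semitones makes it D#3.
E#3: an octave down reaches E, and 12 semitones makes it E#2.
F4 down a perfect octave is F3.

Ab2 Ebb2 E#2 E3 D#3 E#2 F3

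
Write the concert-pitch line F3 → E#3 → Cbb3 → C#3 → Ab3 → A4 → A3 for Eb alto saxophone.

Written C4 sounds as Eb3 on the Eb alto saxophone, so concert pitches are written a major sixth up.
F3 -> D4
E#3 -> C##4
Cbb3 -> Abb3
C#3 -> A#3
Ab3 -> F4
A4 -> F#5
A3 -> F#4

D4 C##4 Abb3 A#3 F4 F#5 F#4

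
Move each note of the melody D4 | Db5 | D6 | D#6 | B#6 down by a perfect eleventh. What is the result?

D4 gives A2
Db5 gives Ab3
D6 gives A4
D#6 gives A#4
B#6 gives F##5

A2 Ab3 A4 A#4 F##5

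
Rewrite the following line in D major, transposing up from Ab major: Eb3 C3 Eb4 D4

A3 F#3 A4 G#4

From Ab up to D is an augmented fourth; apply that to each pitch.
Eb3 -> A3
C3 -> F#3
Eb4 -> A4
D4 -> G#4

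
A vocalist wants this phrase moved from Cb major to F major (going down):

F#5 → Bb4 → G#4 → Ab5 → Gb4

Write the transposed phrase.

From Cb down to F is a diminished fifth; apply that to each pitch.
F#5 to B#4
Bb4 to E4
G#4 to C##4
Ab5 to D5
Gb4 to C4

B#4 E4 C##4 D5 C4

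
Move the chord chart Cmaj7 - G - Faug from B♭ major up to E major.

F#maj7 C# Baug

B♭ major up to E major is an augmented fourth; each chord root moves by that interval while the quality stays the same.
Cmaj7: root C up an augmented fourth → F#, giving F#maj7.
G: root G up an augmented fourth → C#, giving C#.
Faug: root F up an augmented fourth → B, giving Baug.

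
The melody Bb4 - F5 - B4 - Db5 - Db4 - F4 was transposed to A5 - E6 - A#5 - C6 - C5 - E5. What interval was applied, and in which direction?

up a major seventh

From Bb4 to A5 is 7 letter names — a seventh of some quality.
Bb4 to A5 is 11 semitones, which makes it a major seventh; the second version is higher, so the direction is up.
Checking another pair — F4 → E5 — gives the same interval.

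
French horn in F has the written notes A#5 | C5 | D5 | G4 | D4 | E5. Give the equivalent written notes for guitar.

First find concert pitch: the French horn in F sounds a perfect fifth below written, so A#5 C5 D5 G4 D4 E5 sounds D#5 F4 G4 C4 G3 A4.
Then write for guitar: it sounds a perfect octave below written, so the part must be a perfect octave above concert.
D#5 → D#6
F4 → F5
G4 → G5
C4 → C5
G3 → G4
A4 → A5

D#6 F5 G5 C5 G4 A5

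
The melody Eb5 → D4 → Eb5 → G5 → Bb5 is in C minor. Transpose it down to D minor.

From C down to D is a minor seventh; apply that to each pitch.
Eb5 -> F4
D4 -> E3
Eb5 -> F4
G5 -> A4
Bb5 -> C5

F4 E3 F4 A4 C5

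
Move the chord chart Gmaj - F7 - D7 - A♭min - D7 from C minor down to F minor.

C minor down to F minor is a perfect fifth; each chord root moves by that interval while the quality stays the same.
Gmaj: root G down a perfect fifth → C, giving Cmaj.
F7: root F down a perfect fifth → Bb, giving Bb7.
D7: root D down a perfect fifth → G, giving G7.
A♭min: root A♭ down a perfect fifth → Db, giving Dbmin.
D7: root D down a perfect fifth → G, giving G7.

Cmaj Bb7 G7 Dbmin G7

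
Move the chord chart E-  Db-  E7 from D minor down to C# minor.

D#- C- D#7

D minor down to C# minor is a minor second; each chord root moves by that interval while the quality stays the same.
E-: root E down a minor second → D#, giving D#-.
Db-: root Db down a minor second → C, giving C-.
E7: root E down a minor second → D#, giving D#7.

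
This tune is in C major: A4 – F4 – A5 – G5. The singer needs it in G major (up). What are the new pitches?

E5 C5 E6 D6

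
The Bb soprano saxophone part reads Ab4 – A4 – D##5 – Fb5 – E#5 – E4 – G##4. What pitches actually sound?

Written C4 on the Bb soprano saxophone sounds as Bb3, a major second lower; apply that shift to every note.
Ab4 gives Gb4
A4 gives G4
D##5 gives C##5
Fb5 gives Ebb5
E#5 gives D#5
E4 gives D4
G##4 gives F##4

Gb4 G4 C##5 Ebb5 D#5 D4 F##4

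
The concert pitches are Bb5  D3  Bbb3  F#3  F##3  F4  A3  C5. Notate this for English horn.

Written C4 sounds as F3 on the English horn, so concert pitches are written a perfect fifth up.
Bb5 -> F6
D3 -> A3
Bbb3 -> Fb4
F#3 -> C#4
F##3 -> C##4
F4 -> C5
A3 -> E4
C5 -> G5

F6 A3 Fb4 C#4 C##4 C5 E4 G5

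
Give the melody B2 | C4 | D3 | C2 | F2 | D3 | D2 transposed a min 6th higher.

B2 becomes G3
C4 becomes Ab4
D3 becomes Bb3
C2 becomes Ab2
F2 becomes Db3
D3 becomes Bb3
D2 becomes Bb2

G3 Ab4 Bb3 Ab2 Db3 Bb3 Bb2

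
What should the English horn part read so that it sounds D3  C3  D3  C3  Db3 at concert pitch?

A3 G3 A3 G3 Ab3

The English horn sounds a perfect fifth below written, so the written part must be a perfect fifth above concert — transpose each note up.
D3 to A3
C3 to G3
D3 to A3
C3 to G3
Db3 to Ab3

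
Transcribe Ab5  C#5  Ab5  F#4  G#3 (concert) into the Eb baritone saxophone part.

The Eb baritone saxophone sounds a major thirteenth below written, so the written part must be a major thirteenth above concert — transpose each note up.
Ab5 to F7
C#5 to A#6
Ab5 to F7
F#4 to D#6
G#3 to E#5

F7 A#6 F7 D#6 E#5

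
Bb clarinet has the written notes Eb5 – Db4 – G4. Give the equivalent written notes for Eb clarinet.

First find concert pitch: the Bb clarinet sounds a major second below written, so Eb5 Db4 G4 sounds Db5 Cb4 F4.
Then write for Eb clarinet: it sounds a minor third above written, so the part must be a minor third below concert.
Db5 → Bb4
Cb4 → Ab3
F4 → D4

Bb4 Ab3 D4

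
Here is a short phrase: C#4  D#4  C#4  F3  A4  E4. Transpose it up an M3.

C#4 gives E#4
D#4 gives F##4
C#4 gives E#4
F3 gives A3
A4 gives C#5
E4 gives G#4

E#4 F##4 E#4 A3 C#5 G#4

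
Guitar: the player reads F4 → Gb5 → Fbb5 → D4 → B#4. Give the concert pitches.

F3 Gb4 Fbb4 D3 B#3

Written C4 on the guitar sounds as C3, a perfect octave lower; apply that shift to every note.
F4 -> F3
Gb5 -> Gb4
Fbb5 -> Fbb4
D4 -> D3
B#4 -> B#3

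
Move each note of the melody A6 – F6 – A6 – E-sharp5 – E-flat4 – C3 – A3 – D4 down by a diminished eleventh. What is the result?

A6 gives E#5
F6 gives C#5
A6 gives E#5
E#5 gives B##3
Eb4 gives B2
C3 gives G#1
A3 gives E#2
D4 gives A#2

E#5 C#5 E#5 B##3 B2 G#1 E#2 A#2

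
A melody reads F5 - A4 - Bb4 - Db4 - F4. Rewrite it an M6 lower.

F5 down a major sixth is Ab4.
A4: a sixth down reaches C, and 9 semitones makes it C4.
Bb4 down a major sixth is Db4.
Db4 down a major sixth is Fb3.
F4 down a major sixth is Ab3.

Ab4 C4 Db4 Fb3 Ab3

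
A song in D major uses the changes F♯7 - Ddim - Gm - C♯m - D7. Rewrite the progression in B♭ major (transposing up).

D7 Bbdim Ebm Am Bb7

D major up to B♭ major is a minor sixth; each chord root moves by that interval while the quality stays the same.
F♯7: root F♯ up a minor sixth → D, giving D7.
Ddim: root D up a minor sixth → Bb, giving Bbdim.
Gm: root G up a minor sixth → Eb, giving Ebm.
C♯m: root C♯ up a minor sixth → A, giving Am.
D7: root D up a minor sixth → Bb, giving Bb7.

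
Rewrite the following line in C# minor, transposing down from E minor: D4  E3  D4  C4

E minor to C# minor down is a minor third, so every note moves down by that interval.
D4 -> B3
E3 -> C#3
D4 -> B3
C4 -> A3

B3 C#3 B3 A3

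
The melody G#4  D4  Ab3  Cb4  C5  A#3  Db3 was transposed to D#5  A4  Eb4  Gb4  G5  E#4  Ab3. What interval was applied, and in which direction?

From G#4 to D#5 is 5 letter names — a fifth of some quality.
G#4 to D#5 is 7 semitones, which makes it a perfect fifth; the second version is higher, so the direction is up.
Checking another pair — Db3 → Ab3 — gives the same interval.

up a perfect fifth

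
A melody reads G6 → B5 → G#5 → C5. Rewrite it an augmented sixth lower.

Bbb5 Db5 Bb4 Ebb4

G6: a sixth down reaches B, and 10 semitones makes it Bbb5.
An augmented sixth down from B5 gives Db5.
G#5 down an augmented sixth is Bb4.
C5 down an augmented sixth is Ebb4.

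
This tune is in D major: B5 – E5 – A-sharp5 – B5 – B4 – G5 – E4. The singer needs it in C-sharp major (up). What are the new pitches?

A#6 D#6 G##6 A#6 A#5 F#6 D#5

D major to C-sharp major up is a major seventh, so every note moves up by that interval.
B5 becomes A#6
E5 becomes D#6
A#5 becomes G##6
B5 becomes A#6
B4 becomes A#5
G5 becomes F#6
E4 becomes D#5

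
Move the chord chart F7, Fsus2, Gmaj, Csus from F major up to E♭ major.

Eb7 Ebsus2 Fmaj Bbsus

F major up to E♭ major is a minor seventh; each chord root moves by that interval while the quality stays the same.
F7: root F up a minor seventh → Eb, giving Eb7.
Fsus2: root F up a minor seventh → Eb, giving Ebsus2.
Gmaj: root G up a minor seventh → F, giving Fmaj.
Csus: root C up a minor seventh → Bb, giving Bbsus.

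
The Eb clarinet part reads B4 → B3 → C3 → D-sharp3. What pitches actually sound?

The Eb clarinet sounds a minor third above written, so transpose each written note up a minor third.
B4 -> D5
B3 -> D4
C3 -> Eb3
D#3 -> F#3

D5 D4 Eb3 F#3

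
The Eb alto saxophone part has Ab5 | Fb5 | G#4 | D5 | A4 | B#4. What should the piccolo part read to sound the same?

First find concert pitch: the Eb alto saxophone sounds a major sixth below written, so Ab5 Fb5 G#4 D5 A4 B#4 sounds Cb5 Abb4 B3 F4 C4 D#4.
Then write for piccolo: it sounds a perfect octave above written, so the part must be a perfect octave below concert.
Cb5 → Cb4
Abb4 → Abb3
B3 → B2
F4 → F3
C4 → C3
D#4 → D#3

Cb4 Abb3 B2 F3 C3 D#3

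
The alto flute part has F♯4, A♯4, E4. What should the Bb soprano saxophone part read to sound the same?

D#4 F##4 C#4

First find concert pitch: the alto flute sounds a perfect fourth below written, so F♯4 A♯4 E4 sounds C#4 E#4 B3.
Then write for Bb soprano saxophone: it sounds a major second below written, so the part must be a major second above concert.
C#4 → D#4
E#4 → F##4
B3 → C#4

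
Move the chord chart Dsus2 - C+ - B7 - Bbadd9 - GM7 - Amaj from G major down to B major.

G major down to B major is a minor sixth; each chord root moves by that interval while the quality stays the same.
Dsus2: root D down a minor sixth → F#, giving F#sus2.
C+: root C down a minor sixth → E, giving E+.
B7: root B down a minor sixth → D#, giving D#7.
Bbadd9: root Bb down a minor sixth → D, giving Dadd9.
GM7: root G down a minor sixth → B, giving BM7.
Amaj: root A down a minor sixth → C#, giving C#maj.

F#sus2 E+ D#7 Dadd9 BM7 C#maj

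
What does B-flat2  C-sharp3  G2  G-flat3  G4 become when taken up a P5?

F3 G#3 D3 Db4 D5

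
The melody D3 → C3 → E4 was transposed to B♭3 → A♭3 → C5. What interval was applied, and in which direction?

Take the first pair: D3 → Bb3. D to B spans 6 letter names, so the interval is some kind of sixth.
D3 to Bb3 is 8 semitones, which makes it a minor sixth; the second version is higher, so the direction is up.
Checking another pair — E4 → C5 — gives the same interval.

up a minor sixth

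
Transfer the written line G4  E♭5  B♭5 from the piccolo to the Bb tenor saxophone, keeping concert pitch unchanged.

First find concert pitch: the piccolo sounds a perfect octave above written, so G4 E♭5 B♭5 sounds G5 Eb6 Bb6.
Then write for Bb tenor saxophone: it sounds a major ninth below written, so the part must be a major ninth above concert.
G5 → A6
Eb6 → F7
Bb6 → C8

A6 F7 C8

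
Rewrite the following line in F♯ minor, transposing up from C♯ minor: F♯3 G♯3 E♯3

C♯ minor to F♯ minor up is a perfect fourth, so every note moves up by that interval.
F#3 becomes B3
G#3 becomes C#4
E#3 becomes A#3

B3 C#4 A#3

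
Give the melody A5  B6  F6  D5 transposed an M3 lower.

F5 G6 Db6 Bb4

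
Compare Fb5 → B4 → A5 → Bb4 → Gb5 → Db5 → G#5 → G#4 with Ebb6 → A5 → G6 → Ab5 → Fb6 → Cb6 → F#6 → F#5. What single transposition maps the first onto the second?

From Fb5 to Ebb6 is 7 letter names — a seventh of some quality.
Fb5 to Ebb6 is 10 semitones, which makes it a minor seventh; the second version is higher, so the direction is up.
Checking another pair — G#4 → F#5 — gives the same interval.

up a minor seventh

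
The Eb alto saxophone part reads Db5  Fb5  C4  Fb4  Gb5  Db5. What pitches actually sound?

Fb4 Abb4 Eb3 Abb3 Bbb4 Fb4

Written C4 on the Eb alto saxophone sounds as Eb3, a major sixth lower; apply that shift to every note.
Db5 becomes Fb4
Fb5 becomes Abb4
C4 becomes Eb3
Fb4 becomes Abb3
Gb5 becomes Bbb4
Db5 becomes Fb4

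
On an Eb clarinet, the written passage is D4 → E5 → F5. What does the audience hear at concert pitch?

F4 G5 Ab5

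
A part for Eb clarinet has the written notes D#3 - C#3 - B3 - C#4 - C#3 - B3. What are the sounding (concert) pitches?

F#3 E3 D4 E4 E3 D4

Written C4 on the Eb clarinet sounds as Eb4, a minor third higher; apply that shift to every note.
D#3 to F#3
C#3 to E3
B3 to D4
C#4 to E4
C#3 to E3
B3 to D4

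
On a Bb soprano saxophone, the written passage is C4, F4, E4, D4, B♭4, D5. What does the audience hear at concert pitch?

Bb3 Eb4 D4 C4 Ab4 C5

Written C4 on the Bb soprano saxophone sounds as Bb3, a major second lower; apply that shift to every note.
C4 → Bb3
F4 → Eb4
E4 → D4
D4 → C4
Bb4 → Ab4
D5 → C5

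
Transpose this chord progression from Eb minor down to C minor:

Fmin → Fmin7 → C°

Dmin Dmin7 A°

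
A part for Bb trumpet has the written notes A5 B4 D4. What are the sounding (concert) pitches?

G5 A4 C4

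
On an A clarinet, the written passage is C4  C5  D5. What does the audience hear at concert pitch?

The A clarinet sounds a minor third below written, so transpose each written note down a minor third.
C4 gives A3
C5 gives A4
D5 gives B4

A3 A4 B4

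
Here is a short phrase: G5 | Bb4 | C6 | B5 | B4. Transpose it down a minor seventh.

A4 C4 D5 C#5 C#4

G5 -> A4
Bb4 -> C4
C6 -> D5
B5 -> C#5
B4 -> C#4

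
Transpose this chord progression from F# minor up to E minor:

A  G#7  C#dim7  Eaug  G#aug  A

G F#7 Bdim7 Daug F#aug G

F# minor up to E minor is a minor seventh; each chord root moves by that interval while the quality stays the same.
A: root A up a minor seventh → G, giving G.
G#7: root G# up a minor seventh → F#, giving F#7.
C#dim7: root C# up a minor seventh → B, giving Bdim7.
Eaug: root E up a minor seventh → D, giving Daug.
G#aug: root G# up a minor seventh → F#, giving F#aug.
A: root A up a minor seventh → G, giving G.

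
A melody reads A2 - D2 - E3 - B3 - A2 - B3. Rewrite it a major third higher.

C#3 F#2 G#3 D#4 C#3 D#4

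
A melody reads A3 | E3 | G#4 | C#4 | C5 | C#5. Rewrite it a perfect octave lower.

A3 to A2
E3 to E2
G#4 to G#3
C#4 to C#3
C5 to C4
C#5 to C#4

A2 E2 G#3 C#3 C4 C#4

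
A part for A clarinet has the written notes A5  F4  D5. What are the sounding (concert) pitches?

F#5 D4 B4

Written C4 on the A clarinet sounds as A3, a minor third lower; apply that shift to every note.
A5 → F#5
F4 → D4
D5 → B4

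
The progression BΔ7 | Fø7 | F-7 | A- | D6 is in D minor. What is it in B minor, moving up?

G#Δ7 Dø7 D-7 F#- B6

D minor up to B minor is a major sixth; each chord root moves by that interval while the quality stays the same.
BΔ7: root B up a major sixth → G#, giving G#Δ7.
Fø7: root F up a major sixth → D, giving Dø7.
F-7: root F up a major sixth → D, giving D-7.
A-: root A up a major sixth → F#, giving F#-.
D6: root D up a major sixth → B, giving B6.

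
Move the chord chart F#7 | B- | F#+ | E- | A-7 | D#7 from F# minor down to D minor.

D7 G- D+ C- F-7 B7

F# minor down to D minor is a major third; each chord root moves by that interval while the quality stays the same.
F#7: root F# down a major third → D, giving D7.
B-: root B down a major third → G, giving G-.
F#+: root F# down a major third → D, giving D+.
E-: root E down a major third → C, giving C-.
A-7: root A down a major third → F, giving F-7.
D#7: root D# down a major third → B, giving B7.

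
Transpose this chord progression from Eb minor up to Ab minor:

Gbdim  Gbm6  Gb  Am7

Cbdim Cbm6 Cb Dm7

Eb minor up to Ab minor is a perfect fourth; each chord root moves by that interval while the quality stays the same.
Gbdim: root Gb up a perfect fourth → Cb, giving Cbdim.
Gbm6: root Gb up a perfect fourth → Cb, giving Cbm6.
Gb: root Gb up a perfect fourth → Cb, giving Cb.
Am7: root A up a perfect fourth → D, giving Dm7.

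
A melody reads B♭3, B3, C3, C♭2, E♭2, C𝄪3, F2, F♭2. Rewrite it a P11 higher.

Eb5 E5 F4 Fb3 Ab3 F##4 Bb3 Bbb3

A perfect eleventh up from Bb3 gives Eb5.
B3 up a perfect eleventh is E5.
C3 up a perfect eleventh is F4.
Cb2 up a perfect eleventh is Fb3.
A perfect eleventh up from Eb2 gives Ab3.
C##3: an eleventh up reaches F, and 17 semitones makes it F##4.
A perfect eleventh up from F2 gives Bb3.
Fb2 up a perfect eleventh is Bbb3.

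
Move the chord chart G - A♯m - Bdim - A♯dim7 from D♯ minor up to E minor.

D♯ minor up to E minor is a minor second; each chord root moves by that interval while the quality stays the same.
G: root G up a minor second → Ab, giving Ab.
A♯m: root A♯ up a minor second → B, giving Bm.
Bdim: root B up a minor second → C, giving Cdim.
A♯dim7: root A♯ up a minor second → B, giving Bdim7.

Ab Bm Cdim Bdim7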